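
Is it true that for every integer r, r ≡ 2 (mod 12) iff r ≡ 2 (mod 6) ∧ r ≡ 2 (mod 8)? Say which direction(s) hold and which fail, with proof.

(⟹) This fails: r = 14 gives 14 ≡ 2 (mod 12) but 14 ≡ 6 (mod 8), so the conjunction on the right does not hold.

(⟸) Conversely, if r ≡ 2 (mod 6) and r ≡ 2 (mod 8), then by the Chinese remainder theorem r ≡ 2 (mod 24). Since 2 ≡ 2 (mod 12) and 12 ∣ 24, we get r ≡ 2 (mod 12).

(⇒) fails; (⇐) holds.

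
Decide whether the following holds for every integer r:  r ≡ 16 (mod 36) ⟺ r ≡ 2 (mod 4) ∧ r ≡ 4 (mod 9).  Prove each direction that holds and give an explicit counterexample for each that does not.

[⇒] This fails: r = 16 gives 16 ≡ 16 (mod 36) but 16 ≡ 0 (mod 4), so the conjunction on the right does not hold.

[⇐] This fails: r = 22 satisfies both congruences on the right (22 ≡ 2 mod 4 and 22 ≡ 4 mod 9) yet 22 ≡ 22 (mod 36), not 16.

Neither implication holds.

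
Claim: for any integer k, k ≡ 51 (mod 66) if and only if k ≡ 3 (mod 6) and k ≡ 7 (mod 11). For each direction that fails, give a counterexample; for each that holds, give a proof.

[⇒] Suppose k ≡ 51 (mod 66); write k = 66j + 51. Since 6 ∣ 66, reducing mod 6 gives k ≡ 51 ≡ 3 (mod 6); since 11 ∣ 66, reducing mod 11 gives k ≡ 51 ≡ 7 (mod 11).

[⇐] Conversely, if k ≡ 3 (mod 6) and k ≡ 7 (mod 11), then by the Chinese remainder theorem k ≡ 51 (mod 66). This is exactly k ≡ 51 (mod 66).

Both directions hold; the statement is true.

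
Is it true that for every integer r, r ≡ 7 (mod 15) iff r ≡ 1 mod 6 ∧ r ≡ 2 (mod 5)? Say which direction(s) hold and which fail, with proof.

Only the reverse direction holds.

(⇒) This fails: r = 22 gives 22 ≡ 7 (mod 15) but 22 ≡ 4 (mod 6), so the conjunction on the right does not hold.

(⇐) Conversely, if r ≡ 1 (mod 6) and r ≡ 2 (mod 5), then by the Chinese remainder theorem r ≡ 7 (mod 30). Since 7 ≡ 7 (mod 15) and 15 ∣ 30, we get r ≡ 7 (mod 15).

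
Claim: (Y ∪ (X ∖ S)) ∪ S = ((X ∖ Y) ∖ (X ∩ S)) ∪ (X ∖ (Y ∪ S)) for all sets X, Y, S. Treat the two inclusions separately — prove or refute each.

(⟹) This inclusion fails. Take X = ∅, Y = {1}, S = ∅; then 1 ∈ (Y ∪ (X ∖ S)) ∪ S but 1 ∉ ((X ∖ Y) ∖ (X ∩ S)) ∪ (X ∖ (Y ∪ S)).

(⟸) Let x ∈ ((X ∖ Y) ∖ (X ∩ S)) ∪ (X ∖ (Y ∪ S)). Then x ∈ X and x ∉ Y, S, from which x ∈ (Y ∪ (X ∖ S)) ∪ S.

The sets are not equal: only the reverse inclusion holds.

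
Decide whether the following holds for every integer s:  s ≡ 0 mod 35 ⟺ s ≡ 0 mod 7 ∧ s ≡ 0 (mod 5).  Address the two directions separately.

(→) Suppose s ≡ 0 (mod 35); write s = 35j + 0. Since 7 ∣ 35, reducing mod 7 gives s ≡ 0 (mod 7); since 5 ∣ 35, reducing mod 5 gives s ≡ 0 (mod 5).

(←) Conversely, if s ≡ 0 (mod 7) and s ≡ 0 (mod 5), then by the Chinese remainder theorem s ≡ 0 (mod 35). This is exactly s ≡ 0 (mod 35).

Both directions hold.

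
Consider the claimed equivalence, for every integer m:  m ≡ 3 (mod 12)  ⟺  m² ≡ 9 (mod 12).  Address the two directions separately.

The forward direction holds; the converse fails.

Forward direction. Suppose m ≡ 3 (mod 12). Write m = 12j + 3. Then (12j + 3)² = 144j² + 72j + 9 = 12(12j² + 6j) + 9, so m² ≡ 9 (mod 12).

Converse. This fails: take m = 9. Then 9² = 81 ≡ 9 (mod 12), yet 9 ≡ 9 (mod 12), not 3.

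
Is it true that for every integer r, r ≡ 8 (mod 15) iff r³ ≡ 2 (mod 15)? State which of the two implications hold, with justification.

[⇒] Suppose r ≡ 8 (mod 15). Write r = 15j + 8. Then (15j + 8)³ = 3375j³ + 5400j² + 2880j + 512 = 15(225j³ + 360j² + 192j + 34) + 2, so r³ ≡ 2 (mod 15).

[⇐] Conversely, suppose r³ ≡ 2 (mod 15). The only residue r in {0, …, 14} with r³ ≡ 2 (mod 15) is r = 8, so r ≡ 8 (mod 15).

The biconditional holds.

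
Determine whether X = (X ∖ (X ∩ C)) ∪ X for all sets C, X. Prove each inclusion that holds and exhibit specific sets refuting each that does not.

Both inclusions hold; the sets are equal.

(⊆) Let x ∈ X. Then either x ∈ X and x ∉ C; or x ∈ C ∩ X. In each case x ∈ (X ∖ (X ∩ C)) ∪ X, so X ⊆ (X ∖ (X ∩ C)) ∪ X.

(⊇) Let x ∈ (X ∖ (X ∩ C)) ∪ X. Then either x ∈ X and x ∉ C; or x ∈ C ∩ X. In each case x ∈ X, so (X ∖ (X ∩ C)) ∪ X ⊆ X.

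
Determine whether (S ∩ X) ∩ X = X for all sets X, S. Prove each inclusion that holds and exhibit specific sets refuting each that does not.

(⊆) holds; (⊇) fails.

(⊆) Let x ∈ (S ∩ X) ∩ X. Then x ∈ X ∩ S, from which x ∈ X.

(⊇) This inclusion fails. Take X = {1}, S = ∅; then 1 ∈ X but 1 ∉ (S ∩ X) ∩ X.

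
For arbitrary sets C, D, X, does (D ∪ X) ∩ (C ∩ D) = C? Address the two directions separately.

(⊆) holds; (⊇) fails.

(⟸) This inclusion fails. Take C = {1}, D = ∅, X = ∅; then 1 ∈ C but 1 ∉ (D ∪ X) ∩ (C ∩ D).

(⟹) Let x ∈ (D ∪ X) ∩ (C ∩ D). Then either x ∈ C ∩ D and x ∉ X; or x ∈ C ∩ D ∩ X. In each case x ∈ C, so (D ∪ X) ∩ (C ∩ D) ⊆ C.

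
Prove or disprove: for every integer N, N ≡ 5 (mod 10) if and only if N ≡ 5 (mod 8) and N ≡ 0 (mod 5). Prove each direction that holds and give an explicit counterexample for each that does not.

(⇒) This fails: N = 25 gives 25 ≡ 5 (mod 10) but 25 ≡ 1 (mod 8), so the conjunction on the right does not hold.

(⇐) Conversely, if N ≡ 5 (mod 8) and N ≡ 0 (mod 5), then by the Chinese remainder theorem N ≡ 5 (mod 40). Since 5 ≡ 5 (mod 10) and 10 ∣ 40, we get N ≡ 5 (mod 10).

Only the reverse direction holds.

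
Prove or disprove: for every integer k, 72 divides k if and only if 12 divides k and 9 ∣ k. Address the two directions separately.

Not equivalent: only (⇒) holds.

(⇐) This fails: take k = 36. Both 12 ∣ 36 and 9 ∣ 36, yet 36 is not a multiple of 72 (since 36 = 0·72 + 36), so 72 ∤ 36.

(⇒) If 72 ∣ k, write k = 72q. Since 72 = 6·12, k = 12·(6q), so 12 ∣ k; and since 72 = 8·9, k = 9·(8q), so 9 ∣ k.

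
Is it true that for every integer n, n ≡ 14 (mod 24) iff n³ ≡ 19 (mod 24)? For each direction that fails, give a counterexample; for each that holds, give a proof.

(⇒) fails and (⇐) fails.

[⇒] This fails: take n = 14. Then 14 ≡ 14 (mod 24), but 14³ = 2744 ≡ 8 (mod 24), not 19.

[⇐] This fails: take n = 19. Then 19³ = 6859 ≡ 19 (mod 24), yet 19 ≡ 19 (mod 24), not 14.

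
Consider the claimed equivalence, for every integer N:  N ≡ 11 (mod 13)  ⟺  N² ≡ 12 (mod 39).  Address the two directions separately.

Neither direction holds.

[⇒] This fails: take N = 11. Then 11 ≡ 11 (mod 13), but 11² = 121 ≡ 4 (mod 39), not 12.

[⇐] This fails: take N = 18. Then 18² = 324 ≡ 12 (mod 39), yet 18 ≡ 5 (mod 13), not 11.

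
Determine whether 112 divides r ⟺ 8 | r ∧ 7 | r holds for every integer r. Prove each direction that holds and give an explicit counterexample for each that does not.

(⇐) This fails: take r = 56. Both 8 ∣ 56 and 7 ∣ 56, yet 56 is not a multiple of 112 (since 56 = 0·112 + 56), so 112 ∤ 56.

(⇒) If 112 ∣ r, write r = 112q. Since 112 = 14·8, r = 8·(14q), so 8 ∣ r; and since 112 = 16·7, r = 7·(16q), so 7 ∣ r.

(⇒) holds; (⇐) fails.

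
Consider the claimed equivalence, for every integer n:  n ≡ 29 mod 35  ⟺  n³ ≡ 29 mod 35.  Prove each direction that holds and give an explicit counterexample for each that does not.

(⟹) Suppose n ≡ 29 mod 35. Write n = 35j + 29. Then (35j + 29)³ = 42875j³ + 106575j² + 88305j + 24389 = 35(1225j³ + 3045j² + 2523j + 696) + 29, so n³ ≡ 29 (mod 35).

(⟸) This fails: take n = 4. Then 4³ = 64 ≡ 29 (mod 35), yet 4 ≡ 4 (mod 35), not 29.

(⇒) holds; (⇐) fails.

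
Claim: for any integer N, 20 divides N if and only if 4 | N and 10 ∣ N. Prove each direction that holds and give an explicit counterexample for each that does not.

(⟹) If 20 ∣ N, write N = 20q. Since 20 = 5·4, N = 4·(5q), so 4 ∣ N; and since 20 = 2·10, N = 10·(2q), so 10 ∣ N.

(⟸) Suppose 4 ∣ N and 10 ∣ N. Any common multiple of 4 and 10 is a multiple of their lcm; here lcm(4, 10) = 4·10/gcd(4, 10) = 40/2 = 20, so 20 ∣ N.

The biconditional holds.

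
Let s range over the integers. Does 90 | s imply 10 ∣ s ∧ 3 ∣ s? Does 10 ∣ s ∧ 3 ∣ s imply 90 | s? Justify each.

(⟹) If 90 ∣ s, write s = 90q. Since 90 = 9·10, s = 10·(9q), so 10 ∣ s; and since 90 = 30·3, s = 3·(30q), so 3 ∣ s.

(⟸) This fails: take s = 30. Both 10 ∣ 30 and 3 ∣ 30, yet 30 is not a multiple of 90 (since 30 = 0·90 + 30), so 90 ∤ 30.

Only the forward direction holds.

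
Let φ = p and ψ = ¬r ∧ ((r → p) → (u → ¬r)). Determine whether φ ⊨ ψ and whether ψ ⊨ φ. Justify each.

Neither implication holds.

(⟹) This fails. Under p = T, r = T, u = F, the left side is true but the right side is false.

(⟸) This fails. Under p = F, r = F, u = F, the left side is false but the right side is true.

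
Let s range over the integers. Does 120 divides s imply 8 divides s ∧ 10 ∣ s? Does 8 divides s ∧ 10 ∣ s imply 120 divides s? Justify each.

Only the forward implication holds.

(⟹) If 120 ∣ s, write s = 120q. Since 120 = 15·8, s = 8·(15q), so 8 ∣ s; and since 120 = 12·10, s = 10·(12q), so 10 ∣ s.

(⟸) This fails: take s = 40. Both 8 ∣ 40 and 10 ∣ 40, yet 40 is not a multiple of 120 (since 40 = 0·120 + 40), so 120 ∤ 40.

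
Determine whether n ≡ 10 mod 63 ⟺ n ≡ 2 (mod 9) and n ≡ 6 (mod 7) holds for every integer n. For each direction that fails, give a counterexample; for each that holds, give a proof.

Neither implication holds.

(→) This fails: n = 10 gives 10 ≡ 10 (mod 63) but 10 ≡ 1 (mod 9), so the conjunction on the right does not hold.

(←) This fails: n = 20 satisfies both congruences on the right (20 ≡ 2 mod 9 and 20 ≡ 6 mod 7) yet 20 ≡ 20 (mod 63), not 10.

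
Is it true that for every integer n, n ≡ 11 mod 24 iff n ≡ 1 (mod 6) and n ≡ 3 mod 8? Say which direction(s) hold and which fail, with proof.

(⇒) This fails: n = 11 gives 11 ≡ 11 (mod 24) but 11 ≡ 5 (mod 6), so the conjunction on the right does not hold.

(⇐) This fails: n = 19 satisfies both congruences on the right (19 ≡ 1 mod 6 and 19 ≡ 3 mod 8) yet 19 ≡ 19 (mod 24), not 11.

Both directions fail.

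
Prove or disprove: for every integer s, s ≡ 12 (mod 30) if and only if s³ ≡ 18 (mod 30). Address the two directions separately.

Converse. Suppose s³ ≡ 18 (mod 30). The only residue r in {0, …, 29} with r³ ≡ 18 (mod 30) is r = 12, so s ≡ 12 (mod 30).

Forward direction. Suppose s ≡ 12 (mod 30). Write s = 30j + 12. Then (30j + 12)³ = 27000j³ + 32400j² + 12960j + 1728 = 30(900j³ + 1080j² + 432j + 57) + 18, so s³ ≡ 18 (mod 30).

Equivalent; both directions hold.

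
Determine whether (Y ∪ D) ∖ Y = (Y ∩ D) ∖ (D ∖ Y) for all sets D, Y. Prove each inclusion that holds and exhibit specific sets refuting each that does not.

Both inclusions fail.

Forward inclusion. This inclusion fails. Take D = {1}, Y = ∅; then 1 ∈ (Y ∪ D) ∖ Y but 1 ∉ (Y ∩ D) ∖ (D ∖ Y).

Reverse inclusion. This inclusion fails. Take D = {1}, Y = {1}; then 1 ∈ (Y ∩ D) ∖ (D ∖ Y) but 1 ∉ (Y ∪ D) ∖ Y.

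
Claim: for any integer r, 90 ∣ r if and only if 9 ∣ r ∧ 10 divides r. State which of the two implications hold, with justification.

(→) If 90 ∣ r, write r = 90q. Since 90 = 10·9, r = 9·(10q), so 9 ∣ r; and since 90 = 9·10, r = 10·(9q), so 10 ∣ r.

(←) Suppose 9 ∣ r and 10 ∣ r. Any common multiple of 9 and 10 is a multiple of their lcm; here gcd(9, 10) = 1, so lcm(9, 10) = 9·10 = 90, so 90 ∣ r.

The biconditional holds.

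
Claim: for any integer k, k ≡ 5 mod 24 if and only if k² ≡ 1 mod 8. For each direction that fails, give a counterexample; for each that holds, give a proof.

(⇒) holds; (⇐) fails.

(←) This fails: take k = 1. Then 1² = 1 ≡ 1 (mod 8), yet 1 ≡ 1 (mod 24), not 5.

(→) Suppose k ≡ 5 (mod 24). Then k² ≡ 5² = 25 (mod 24), and since 8 ∣ 24, also k² ≡ 1 (mod 8).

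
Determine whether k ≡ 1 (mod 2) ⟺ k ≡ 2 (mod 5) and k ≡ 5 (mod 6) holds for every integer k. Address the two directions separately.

(⇒) This fails: k = 1 gives 1 ≡ 1 (mod 2) but 1 ≡ 1 (mod 5), so the conjunction on the right does not hold.

(⇐) Conversely, if k ≡ 2 (mod 5) and k ≡ 5 (mod 6), then by the Chinese remainder theorem k ≡ 17 (mod 30). Since 17 ≡ 1 (mod 2) and 2 ∣ 30, we get k ≡ 1 (mod 2).

The forward direction fails; the converse holds.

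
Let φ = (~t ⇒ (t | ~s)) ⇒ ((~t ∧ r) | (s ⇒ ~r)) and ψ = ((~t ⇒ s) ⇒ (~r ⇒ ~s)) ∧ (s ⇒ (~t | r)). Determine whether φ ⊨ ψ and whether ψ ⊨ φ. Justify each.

(⇒) fails and (⇐) fails.

(⇒) This fails. Under s = T, t = F, r = F, the left side is true but the right side is false.

(⇐) This fails. Under s = T, t = T, r = T, the left side is false but the right side is true.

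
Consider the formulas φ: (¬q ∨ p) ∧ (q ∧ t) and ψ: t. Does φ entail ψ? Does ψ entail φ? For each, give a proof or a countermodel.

Only the forward implication holds.

(⇒) Assume the antecedent. If p is true, the antecedent forces (p = T, q = T, t = T), and t holds there. If p is false, the antecedent cannot hold. Either way t holds.

(⇐) This fails. Under p = F, q = F, t = T, the left side is false but the right side is true.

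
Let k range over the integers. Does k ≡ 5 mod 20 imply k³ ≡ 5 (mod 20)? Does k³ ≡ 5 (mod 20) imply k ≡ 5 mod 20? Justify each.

The biconditional holds.

(⇒) Suppose k ≡ 5 mod 20. Write k = 20j + 5. Then (20j + 5)³ = 8000j³ + 6000j² + 1500j + 125 = 20(400j³ + 300j² + 75j + 6) + 5, so k³ ≡ 5 (mod 20).

(⇐) Conversely, suppose k³ ≡ 5 (mod 20). The only residue r in {0, …, 19} with r³ ≡ 5 (mod 20) is r = 5, so k ≡ 5 (mod 20).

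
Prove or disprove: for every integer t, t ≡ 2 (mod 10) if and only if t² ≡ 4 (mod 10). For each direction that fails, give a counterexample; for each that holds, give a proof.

Forward direction. Suppose t ≡ 2 (mod 10). Write t = 10j + 2. Then (10j + 2)² = 100j² + 40j + 4 = 10(10j² + 4j) + 4, so t² ≡ 4 (mod 10).

Converse. This fails: take t = 8. Then 8² = 64 ≡ 4 (mod 10), yet 8 ≡ 8 (mod 10), not 2.

Only the forward implication holds.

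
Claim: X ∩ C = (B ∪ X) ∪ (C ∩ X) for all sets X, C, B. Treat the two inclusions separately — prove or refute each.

Only the forward inclusion holds.

Forward inclusion. Let x ∈ X ∩ C. Then either x ∈ X ∩ C and x ∉ B; or x ∈ X ∩ C ∩ B. In each case x ∈ (B ∪ X) ∪ (C ∩ X), so X ∩ C ⊆ (B ∪ X) ∪ (C ∩ X).

Reverse inclusion. This inclusion fails. Take X = {1}, C = ∅, B = ∅; then 1 ∈ (B ∪ X) ∪ (C ∩ X) but 1 ∉ X ∩ C.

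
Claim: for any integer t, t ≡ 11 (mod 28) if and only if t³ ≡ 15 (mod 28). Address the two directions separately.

Only the forward implication holds.

(→) Suppose t ≡ 11 (mod 28). Write t = 28j + 11. Then (28j + 11)³ = 21952j³ + 25872j² + 10164j + 1331 = 28(784j³ + 924j² + 363j + 47) + 15, so t³ ≡ 15 (mod 28).

(←) This fails: take t = 15. Then 15³ = 3375 ≡ 15 (mod 28), yet 15 ≡ 15 (mod 28), not 11.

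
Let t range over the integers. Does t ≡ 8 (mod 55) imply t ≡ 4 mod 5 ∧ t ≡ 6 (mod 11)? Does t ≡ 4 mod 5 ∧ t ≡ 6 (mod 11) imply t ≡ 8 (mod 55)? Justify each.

Both directions fail.

[⇒] This fails: t = 8 gives 8 ≡ 8 (mod 55) but 8 ≡ 3 (mod 5), so the conjunction on the right does not hold.

[⇐] This fails: t = 39 satisfies both congruences on the right (39 ≡ 4 mod 5 and 39 ≡ 6 mod 11) yet 39 ≡ 39 (mod 55), not 8.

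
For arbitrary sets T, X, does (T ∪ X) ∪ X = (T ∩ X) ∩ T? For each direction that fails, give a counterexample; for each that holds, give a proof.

(⊆) fails; (⊇) holds.

Forward inclusion. This inclusion fails. Take T = {1}, X = ∅; then 1 ∈ (T ∪ X) ∪ X but 1 ∉ (T ∩ X) ∩ T.

Reverse inclusion. Let x ∈ (T ∩ X) ∩ T. Then x ∈ T ∩ X, from which x ∈ (T ∪ X) ∪ X.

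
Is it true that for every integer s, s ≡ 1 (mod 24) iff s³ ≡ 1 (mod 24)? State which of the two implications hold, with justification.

The biconditional holds.

(⟹) Suppose s ≡ 1 (mod 24). Write s = 24j + 1. Then (24j + 1)³ = 13824j³ + 1728j² + 72j + 1 = 24(576j³ + 72j² + 3j) + 1, so s³ ≡ 1 (mod 24).

(⟸) Conversely, suppose s³ ≡ 1 (mod 24). The only residue r in {0, …, 23} with r³ ≡ 1 (mod 24) is r = 1, so s ≡ 1 (mod 24).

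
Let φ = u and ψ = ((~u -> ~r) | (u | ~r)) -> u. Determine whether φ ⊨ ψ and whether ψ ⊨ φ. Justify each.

(⟹) Assume the antecedent. If r is true, ((~u -> ~r) | (u | ~r)) -> u reduces to true regardless of the other variables. If r is false, the antecedent forces (r = F, u = T), and ((~u -> ~r) | (u | ~r)) -> u holds there. Either way ((~u -> ~r) | (u | ~r)) -> u holds.

(⟸) This fails. Under r = T, u = F, the left side is false but the right side is true.

Only the forward direction holds.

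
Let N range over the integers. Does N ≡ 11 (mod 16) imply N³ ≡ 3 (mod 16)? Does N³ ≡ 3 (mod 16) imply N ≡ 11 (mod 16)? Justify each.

(⟹) Suppose N ≡ 11 (mod 16). Write N = 16j + 11. Then (16j + 11)³ = 4096j³ + 8448j² + 5808j + 1331 = 16(256j³ + 528j² + 363j + 83) + 3, so N³ ≡ 3 (mod 16).

(⟸) Conversely, suppose N³ ≡ 3 (mod 16). The only residue r in {0, …, 15} with r³ ≡ 3 (mod 16) is r = 11, so N ≡ 11 (mod 16).

Both directions hold; the statement is true.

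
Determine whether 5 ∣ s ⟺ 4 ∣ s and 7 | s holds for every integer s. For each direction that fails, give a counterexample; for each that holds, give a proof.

(⇒) fails and (⇐) fails.

[⇒] This fails: take s = 5. Certainly 5 ∣ 5, but 4 ∤ 5.

[⇐] This fails: take s = 28. Both 4 ∣ 28 and 7 ∣ 28, yet 28 is not a multiple of 5 (since 28 = 5·5 + 3), so 5 ∤ 28.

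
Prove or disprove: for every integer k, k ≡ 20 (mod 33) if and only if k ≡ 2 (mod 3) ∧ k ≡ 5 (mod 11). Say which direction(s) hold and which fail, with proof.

Neither implication holds.

[⇒] This fails: k = 20 gives 20 ≡ 20 (mod 33) but 20 ≡ 9 (mod 11), so the conjunction on the right does not hold.

[⇐] This fails: k = 5 satisfies both congruences on the right (5 ≡ 2 mod 3 and 5 ≡ 5 mod 11) yet 5 ≡ 5 (mod 33), not 20.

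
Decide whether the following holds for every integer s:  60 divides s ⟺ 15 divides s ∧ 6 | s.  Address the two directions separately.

Not equivalent: only (⇒) holds.

(⟹) If 60 ∣ s, write s = 60q. Since 60 = 4·15, s = 15·(4q), so 15 ∣ s; and since 60 = 10·6, s = 6·(10q), so 6 ∣ s.

(⟸) This fails: take s = 30. Both 15 ∣ 30 and 6 ∣ 30, yet 30 is not a multiple of 60 (since 30 = 0·60 + 30), so 60 ∤ 30.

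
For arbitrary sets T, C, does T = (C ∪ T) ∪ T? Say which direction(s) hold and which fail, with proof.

The sets are not equal: only the forward inclusion holds.

(⊆) Let x ∈ T. Then either x ∈ T and x ∉ C; or x ∈ T ∩ C. In each case x ∈ (C ∪ T) ∪ T, so T ⊆ (C ∪ T) ∪ T.

(⊇) This inclusion fails. Take T = ∅, C = {1}; then 1 ∈ (C ∪ T) ∪ T but 1 ∉ T.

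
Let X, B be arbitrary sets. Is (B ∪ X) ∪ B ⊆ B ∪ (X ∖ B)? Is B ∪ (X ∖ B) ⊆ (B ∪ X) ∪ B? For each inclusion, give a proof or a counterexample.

Both inclusions hold.

(⊆) Let x ∈ (B ∪ X) ∪ B. Then either x ∈ X and x ∉ B; or x ∈ B and x ∉ X; or x ∈ X ∩ B. In each case x ∈ B ∪ (X ∖ B), so (B ∪ X) ∪ B ⊆ B ∪ (X ∖ B).

(⊇) Let x ∈ B ∪ (X ∖ B). Then either x ∈ X and x ∉ B; or x ∈ B and x ∉ X; or x ∈ X ∩ B. In each case x ∈ (B ∪ X) ∪ B, so B ∪ (X ∖ B) ⊆ (B ∪ X) ∪ B.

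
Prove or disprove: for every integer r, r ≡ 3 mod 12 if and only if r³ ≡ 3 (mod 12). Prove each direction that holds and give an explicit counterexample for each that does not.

Both directions hold.

(←) Suppose r³ ≡ 3 (mod 12). The only residue r in {0, …, 11} with r³ ≡ 3 (mod 12) is r = 3, so r ≡ 3 (mod 12).

(→) Suppose r ≡ 3 mod 12. Write r = 12j + 3. Then (12j + 3)³ = 1728j³ + 1296j² + 324j + 27 = 12(144j³ + 108j² + 27j + 2) + 3, so r³ ≡ 3 (mod 12).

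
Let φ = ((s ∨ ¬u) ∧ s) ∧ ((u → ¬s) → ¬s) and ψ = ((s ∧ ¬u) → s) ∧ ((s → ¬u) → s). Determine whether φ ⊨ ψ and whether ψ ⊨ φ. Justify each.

(⇒) holds; (⇐) fails.

(⇐) This fails. Under s = T, u = F, the left side is false but the right side is true.

(⇒) Assume the antecedent. If s is true, the consequent reduces to true regardless of the other variables. If s is false, the antecedent cannot hold. Either way the consequent holds.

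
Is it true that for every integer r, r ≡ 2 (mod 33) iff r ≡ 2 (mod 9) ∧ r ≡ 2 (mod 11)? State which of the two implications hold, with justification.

(⇒) fails; (⇐) holds.

(⇒) This fails: r = 35 gives 35 ≡ 2 (mod 33) but 35 ≡ 8 (mod 9), so the conjunction on the right does not hold.

(⇐) Conversely, if r ≡ 2 (mod 9) and r ≡ 2 (mod 11), then by the Chinese remainder theorem r ≡ 2 (mod 99). Since 2 ≡ 2 (mod 33) and 33 ∣ 99, we get r ≡ 2 (mod 33).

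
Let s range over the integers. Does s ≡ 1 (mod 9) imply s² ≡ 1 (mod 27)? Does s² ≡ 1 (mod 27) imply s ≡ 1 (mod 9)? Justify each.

Neither direction holds.

[⇒] This fails: take s = 10. Then 10 ≡ 1 (mod 9), but 10² = 100 ≡ 19 (mod 27), not 1.

[⇐] This fails: take s = 26. Then 26² = 676 ≡ 1 (mod 27), yet 26 ≡ 8 (mod 9), not 1.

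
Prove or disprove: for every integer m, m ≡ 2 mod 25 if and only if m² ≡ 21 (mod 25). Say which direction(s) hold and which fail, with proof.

(→) This fails: take m = 2. Then 2 ≡ 2 (mod 25), but 2² = 4 ≡ 4 (mod 25), not 21.

(←) This fails: take m = 11. Then 11² = 121 ≡ 21 (mod 25), yet 11 ≡ 11 (mod 25), not 2.

(⇒) fails and (⇐) fails.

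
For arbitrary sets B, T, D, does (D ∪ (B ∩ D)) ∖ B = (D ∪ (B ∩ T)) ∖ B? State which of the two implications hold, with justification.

The two sets are equal.

(⊆) Let x ∈ (D ∪ (B ∩ D)) ∖ B. Then either x ∈ D and x ∉ B, T; or x ∈ T ∩ D and x ∉ B. In each case x ∈ (D ∪ (B ∩ T)) ∖ B, so (D ∪ (B ∩ D)) ∖ B ⊆ (D ∪ (B ∩ T)) ∖ B.

(⊇) Let x ∈ (D ∪ (B ∩ T)) ∖ B. Then either x ∈ D and x ∉ B, T; or x ∈ T ∩ D and x ∉ B. In each case x ∈ (D ∪ (B ∩ D)) ∖ B, so (D ∪ (B ∩ T)) ∖ B ⊆ (D ∪ (B ∩ D)) ∖ B.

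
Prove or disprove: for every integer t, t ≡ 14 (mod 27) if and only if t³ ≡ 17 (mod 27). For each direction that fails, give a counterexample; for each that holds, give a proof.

Only the forward implication holds.

[⇒] Suppose t ≡ 14 (mod 27). Write t = 27j + 14. Then (27j + 14)³ = 19683j³ + 30618j² + 15876j + 2744 = 27(729j³ + 1134j² + 588j + 101) + 17, so t³ ≡ 17 (mod 27).

[⇐] This fails: take t = 5. Then 5³ = 125 ≡ 17 (mod 27), yet 5 ≡ 5 (mod 27), not 14.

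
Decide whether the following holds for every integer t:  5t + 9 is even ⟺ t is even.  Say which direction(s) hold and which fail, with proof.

(→) This fails: t = 7 gives 5t + 9 = 44, which is even, but 7 is odd, not even.

(←) This also fails: t = 0 is even, but 5t + 9 = 9 is odd, not even.

Neither direction holds.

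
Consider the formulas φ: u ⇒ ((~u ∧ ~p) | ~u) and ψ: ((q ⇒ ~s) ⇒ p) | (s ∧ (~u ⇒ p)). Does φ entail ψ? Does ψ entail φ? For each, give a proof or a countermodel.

Both directions fail.

Forward direction. This fails. Under s = F, p = F, u = F, q = F, the left side is true but the right side is false.

Converse. This fails. Under s = T, p = F, u = T, q = F, the left side is false but the right side is true.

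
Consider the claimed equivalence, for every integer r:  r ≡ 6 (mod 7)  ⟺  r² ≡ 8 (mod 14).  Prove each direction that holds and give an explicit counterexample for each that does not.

(⇒) fails and (⇐) fails.

Forward direction. This fails: take r = 13. Then 13 ≡ 6 (mod 7), but 13² = 169 ≡ 1 (mod 14), not 8.

Converse. This fails: take r = 8. Then 8² = 64 ≡ 8 (mod 14), yet 8 ≡ 1 (mod 7), not 6.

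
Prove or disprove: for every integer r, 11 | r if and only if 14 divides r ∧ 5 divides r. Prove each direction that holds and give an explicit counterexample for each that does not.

(⇒) fails and (⇐) fails.

(⇒) This fails: take r = 11. Certainly 11 ∣ 11, but 14 ∤ 11.

(⇐) This fails: take r = 70. Both 14 ∣ 70 and 5 ∣ 70, yet 70 is not a multiple of 11 (since 70 = 6·11 + 4), so 11 ∤ 70.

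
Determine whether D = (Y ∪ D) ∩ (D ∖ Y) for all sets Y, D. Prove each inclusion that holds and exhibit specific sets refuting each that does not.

The sets are not equal: only the reverse inclusion holds.

(⊇) Let x ∈ (Y ∪ D) ∩ (D ∖ Y). Then x ∈ D and x ∉ Y, from which x ∈ D.

(⊆) This inclusion fails. Take Y = {1}, D = {1}; then 1 ∈ D but 1 ∉ (Y ∪ D) ∩ (D ∖ Y).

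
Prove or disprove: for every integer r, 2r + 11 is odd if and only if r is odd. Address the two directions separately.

Only the converse holds.

(←) Suppose r is odd. Since 2 is even, 2r is even for every r, so 2r + 11 has the same parity as 11, which is odd. Hence 2r + 11 is odd.

(→) This fails: take r = 4. Then 2r + 11 = 19, which is odd, yet r = 4 is even, not odd.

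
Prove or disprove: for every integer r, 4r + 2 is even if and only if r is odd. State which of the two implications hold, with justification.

[⇒] This fails: take r = 0. Then 4r + 2 = 2, which is even, yet r = 0 is even, not odd.

[⇐] Suppose r is odd. Since 4 is even, 4r is even for every r, so 4r + 2 has the same parity as 2, which is even. Hence 4r + 2 is even.

The forward direction fails; the converse holds.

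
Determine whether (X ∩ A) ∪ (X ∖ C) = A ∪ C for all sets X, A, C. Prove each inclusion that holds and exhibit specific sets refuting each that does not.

(⊆) This inclusion fails. Take X = {1}, A = ∅, C = ∅; then 1 ∈ (X ∩ A) ∪ (X ∖ C) but 1 ∉ A ∪ C.

(⊇) This inclusion fails. Take X = ∅, A = {1}, C = ∅; then 1 ∈ A ∪ C but 1 ∉ (X ∩ A) ∪ (X ∖ C).

(⊆) fails and (⊇) fails.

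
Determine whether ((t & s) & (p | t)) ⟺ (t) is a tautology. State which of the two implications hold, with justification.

(⇒) Assume the antecedent. If p is true, the antecedent forces (p = T, t = T, s = T), and t holds there. If p is false, the antecedent forces (p = F, t = T, s = T), and t holds there. Either way t holds.

(⇐) This fails. Under p = F, t = T, s = F, the left side is false but the right side is true.

Only the forward implication holds.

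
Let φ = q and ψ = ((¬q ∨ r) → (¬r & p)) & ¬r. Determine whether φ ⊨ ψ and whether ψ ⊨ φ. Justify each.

[⇒] This fails. Under q = T, p = F, r = T, the left side is true but the right side is false.

[⇐] This fails. Under q = F, p = T, r = F, the left side is false but the right side is true.

(⇒) fails and (⇐) fails.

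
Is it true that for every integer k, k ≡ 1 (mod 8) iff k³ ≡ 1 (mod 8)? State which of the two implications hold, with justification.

Both directions hold.

(⇐) For the converse, argue contrapositively. If k ≢ 1 (mod 8), then k is congruent to one of 0, 2, 3, 4, 5, 6, 7 modulo 8, and these give k³ ≡ 0, 0, 3, 0, 5, 0, 7 respectively — never 1.

(⇒) Suppose k ≡ 1 (mod 8). Write k = 8j + 1. Then (8j + 1)³ = 512j³ + 192j² + 24j + 1 = 8(64j³ + 24j² + 3j) + 1, so k³ ≡ 1 (mod 8).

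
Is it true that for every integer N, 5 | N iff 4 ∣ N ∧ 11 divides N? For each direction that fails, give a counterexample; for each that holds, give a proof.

(⇒) This fails: take N = 5. Certainly 5 ∣ 5, but 4 ∤ 5.

(⇐) This fails: take N = 44. Both 4 ∣ 44 and 11 ∣ 44, yet 44 is not a multiple of 5 (since 44 = 8·5 + 4), so 5 ∤ 44.

Neither implication holds.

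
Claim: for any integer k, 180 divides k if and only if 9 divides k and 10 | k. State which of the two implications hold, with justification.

(←) This fails: take k = 90. Both 9 ∣ 90 and 10 ∣ 90, yet 90 is not a multiple of 180 (since 90 = 0·180 + 90), so 180 ∤ 90.

(→) If 180 ∣ k, write k = 180q. Since 180 = 20·9, k = 9·(20q), so 9 ∣ k; and since 180 = 18·10, k = 10·(18q), so 10 ∣ k.

Only the forward direction holds.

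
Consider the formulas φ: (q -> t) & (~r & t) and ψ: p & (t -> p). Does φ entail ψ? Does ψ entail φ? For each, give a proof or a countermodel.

(⇒) This fails. Under p = F, q = F, r = F, t = T, the left side is true but the right side is false.

(⇐) This fails. Under p = T, q = F, r = F, t = F, the left side is false but the right side is true.

Both directions fail.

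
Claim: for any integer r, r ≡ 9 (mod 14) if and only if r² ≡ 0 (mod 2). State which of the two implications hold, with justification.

Neither implication holds.

[⇒] This fails: take r = 9. Then 9 ≡ 9 (mod 14), but 9² = 81 ≡ 1 (mod 2), not 0.

[⇐] This fails: take r = 0. Then 0² = 0 ≡ 0 (mod 2), yet 0 ≡ 0 (mod 14), not 9.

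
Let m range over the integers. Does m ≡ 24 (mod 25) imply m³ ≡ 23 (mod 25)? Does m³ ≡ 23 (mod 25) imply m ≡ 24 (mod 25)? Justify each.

(⇒) This fails: take m = 24. Then 24 ≡ 24 (mod 25), but 24³ = 13824 ≡ 24 (mod 25), not 23.

(⇐) This fails: take m = 22. Then 22³ = 10648 ≡ 23 (mod 25), yet 22 ≡ 22 (mod 25), not 24.

Neither implication holds.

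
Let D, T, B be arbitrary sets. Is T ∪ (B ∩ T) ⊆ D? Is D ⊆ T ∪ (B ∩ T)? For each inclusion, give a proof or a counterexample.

(⟹) This inclusion fails. Take D = ∅, T = {1}, B = ∅; then 1 ∈ T ∪ (B ∩ T) but 1 ∉ D.

(⟸) This inclusion fails. Take D = {1}, T = ∅, B = ∅; then 1 ∈ D but 1 ∉ T ∪ (B ∩ T).

Neither inclusion holds.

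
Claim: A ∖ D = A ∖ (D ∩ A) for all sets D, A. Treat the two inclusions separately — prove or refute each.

Both inclusions hold.

Forward inclusion. Let x ∈ A ∖ D. Then x ∈ A and x ∉ D, from which x ∈ A ∖ (D ∩ A).

Reverse inclusion. Let x ∈ A ∖ (D ∩ A). Then x ∈ A and x ∉ D, from which x ∈ A ∖ D.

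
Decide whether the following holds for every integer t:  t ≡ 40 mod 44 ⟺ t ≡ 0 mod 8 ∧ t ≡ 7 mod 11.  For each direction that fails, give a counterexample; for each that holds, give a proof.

The forward direction fails; the converse holds.

[⇒] This fails: t = 84 gives 84 ≡ 40 (mod 44) but 84 ≡ 4 (mod 8), so the conjunction on the right does not hold.

[⇐] Conversely, if t ≡ 0 (mod 8) and t ≡ 7 (mod 11), then by the Chinese remainder theorem t ≡ 40 (mod 88). Since 40 ≡ 40 (mod 44) and 44 ∣ 88, we get t ≡ 40 (mod 44).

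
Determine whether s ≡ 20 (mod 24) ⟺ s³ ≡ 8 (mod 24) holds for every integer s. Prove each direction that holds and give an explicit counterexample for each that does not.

The forward direction holds; the converse fails.

(→) Suppose s ≡ 20 (mod 24). Write s = 24j + 20. Then (24j + 20)³ = 13824j³ + 34560j² + 28800j + 8000 = 24(576j³ + 1440j² + 1200j + 333) + 8, so s³ ≡ 8 (mod 24).

(←) This fails: take s = 2. Then 2³ = 8 ≡ 8 (mod 24), yet 2 ≡ 2 (mod 24), not 20.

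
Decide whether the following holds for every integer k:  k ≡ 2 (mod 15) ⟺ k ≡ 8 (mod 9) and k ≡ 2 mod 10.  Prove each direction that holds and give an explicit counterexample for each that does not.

Only the reverse direction holds.

Converse. If k ≡ 8 (mod 9) and k ≡ 2 (mod 10), then by the Chinese remainder theorem k ≡ 62 (mod 90). Since 62 ≡ 2 (mod 15) and 15 ∣ 90, we get k ≡ 2 (mod 15).

Forward direction. This fails: k = 32 gives 32 ≡ 2 (mod 15) but 32 ≡ 5 (mod 9), so the conjunction on the right does not hold.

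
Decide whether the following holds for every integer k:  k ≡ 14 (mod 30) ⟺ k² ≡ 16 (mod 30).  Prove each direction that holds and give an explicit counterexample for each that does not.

(⇒) Suppose k ≡ 14 (mod 30). Write k = 30j + 14. Then (30j + 14)² = 900j² + 840j + 196 = 30(30j² + 28j + 6) + 16, so k² ≡ 16 (mod 30).

(⇐) This fails: take k = 4. Then 4² = 16 ≡ 16 (mod 30), yet 4 ≡ 4 (mod 30), not 14.

The forward direction holds; the converse fails.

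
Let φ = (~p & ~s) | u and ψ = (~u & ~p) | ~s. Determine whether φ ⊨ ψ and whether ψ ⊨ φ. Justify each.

(⟹) This fails. Under p = F, s = T, u = T, the left side is true but the right side is false.

(⟸) This fails. Under p = T, s = F, u = F, the left side is false but the right side is true.

Both directions fail.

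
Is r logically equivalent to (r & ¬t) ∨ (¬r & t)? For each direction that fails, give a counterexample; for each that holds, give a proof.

(⟹) This fails. Under t = T, r = T, the left side is true but the right side is false.

(⟸) This fails. Under t = T, r = F, the left side is false but the right side is true.

Neither direction holds.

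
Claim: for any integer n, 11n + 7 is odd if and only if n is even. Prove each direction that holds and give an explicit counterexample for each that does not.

Equivalent; both directions hold.

(⟹) Suppose 11n + 7 is odd. Since 11 is odd, 11n and n have the same parity, so 11n + 7 ≡ n + 7 (mod 2). As 7 is odd, 11n + 7 is odd exactly when n is even. Thus n is even.

(⟸) Conversely, suppose n is even; write n = 2j. Then 11n + 7 = 11·(2j) + 7 = 2·11j + 7, which is odd.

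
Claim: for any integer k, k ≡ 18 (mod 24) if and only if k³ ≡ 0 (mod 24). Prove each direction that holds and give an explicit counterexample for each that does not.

[⇐] This fails: take k = 0. Then 0³ = 0 ≡ 0 (mod 24), yet 0 ≡ 0 (mod 24), not 18.

[⇒] Suppose k ≡ 18 (mod 24). Write k = 24j + 18. Then (24j + 18)³ = 13824j³ + 31104j² + 23328j + 5832 = 24(576j³ + 1296j² + 972j + 243) + 0, so k³ ≡ 0 (mod 24).

(⇒) holds; (⇐) fails.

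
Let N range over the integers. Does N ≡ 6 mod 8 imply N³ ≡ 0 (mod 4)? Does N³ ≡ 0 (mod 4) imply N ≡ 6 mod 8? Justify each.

(⇒) holds; (⇐) fails.

(→) Suppose N ≡ 6 (mod 8). Then N³ ≡ 6³ = 216 (mod 8), and since 4 ∣ 8, also N³ ≡ 0 (mod 4).

(←) This fails: take N = 0. Then 0³ = 0 ≡ 0 (mod 4), yet 0 ≡ 0 (mod 8), not 6.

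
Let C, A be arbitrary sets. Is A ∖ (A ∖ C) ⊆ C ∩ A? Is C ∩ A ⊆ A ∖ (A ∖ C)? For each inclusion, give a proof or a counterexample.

Forward inclusion. Let x ∈ A ∖ (A ∖ C). Then x ∈ C ∩ A, from which x ∈ C ∩ A.

Reverse inclusion. Let x ∈ C ∩ A. Then x ∈ C ∩ A, from which x ∈ A ∖ (A ∖ C).

Both inclusions hold; the sets are equal.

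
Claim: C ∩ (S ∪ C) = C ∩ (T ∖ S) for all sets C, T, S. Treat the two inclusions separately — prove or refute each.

(⟹) This inclusion fails. Take C = {1}, T = ∅, S = ∅; then 1 ∈ C ∩ (S ∪ C) but 1 ∉ C ∩ (T ∖ S).

(⟸) Let x ∈ C ∩ (T ∖ S). Then x ∈ C ∩ T and x ∉ S, from which x ∈ C ∩ (S ∪ C).

Only the reverse inclusion holds.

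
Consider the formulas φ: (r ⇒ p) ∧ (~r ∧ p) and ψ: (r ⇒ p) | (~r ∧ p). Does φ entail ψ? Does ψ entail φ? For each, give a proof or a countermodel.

[⇒] Assume the antecedent. If r is true, the antecedent cannot hold. If r is false, (r ⇒ p) | (~r ∧ p) reduces to true regardless of the other variables. Either way (r ⇒ p) | (~r ∧ p) holds.

[⇐] This fails. Under r = F, p = F, the left side is false but the right side is true.

(⇒) holds; (⇐) fails.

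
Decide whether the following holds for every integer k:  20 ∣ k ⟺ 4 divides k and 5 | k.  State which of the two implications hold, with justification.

Equivalent; both directions hold.

(⇒) If 20 ∣ k, write k = 20q. Since 20 = 5·4, k = 4·(5q), so 4 ∣ k; and since 20 = 4·5, k = 5·(4q), so 5 ∣ k.

(⇐) Suppose 4 ∣ k and 5 ∣ k. Any common multiple of 4 and 5 is a multiple of their lcm; here gcd(4, 5) = 1, so lcm(4, 5) = 4·5 = 20, so 20 ∣ k.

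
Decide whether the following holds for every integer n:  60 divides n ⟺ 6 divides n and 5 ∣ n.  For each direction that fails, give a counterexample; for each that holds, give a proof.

(⇒) holds; (⇐) fails.

Forward direction. If 60 ∣ n, write n = 60q. Since 60 = 10·6, n = 6·(10q), so 6 ∣ n; and since 60 = 12·5, n = 5·(12q), so 5 ∣ n.

Converse. This fails: take n = 30. Both 6 ∣ 30 and 5 ∣ 30, yet 30 is not a multiple of 60 (since 30 = 0·60 + 30), so 60 ∤ 30.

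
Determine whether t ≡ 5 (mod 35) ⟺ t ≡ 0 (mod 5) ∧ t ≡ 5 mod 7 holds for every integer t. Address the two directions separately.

Equivalent; both directions hold.

Forward direction. Suppose t ≡ 5 (mod 35); write t = 35j + 5. Since 5 ∣ 35, reducing mod 5 gives t ≡ 5 ≡ 0 (mod 5); since 7 ∣ 35, reducing mod 7 gives t ≡ 5 (mod 7).

Converse. If t ≡ 0 (mod 5) and t ≡ 5 (mod 7), then by the Chinese remainder theorem t ≡ 5 (mod 35). This is exactly t ≡ 5 (mod 35).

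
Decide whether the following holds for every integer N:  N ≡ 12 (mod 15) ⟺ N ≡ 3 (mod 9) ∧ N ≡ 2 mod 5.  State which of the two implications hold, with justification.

(→) This fails: N = 42 gives 42 ≡ 12 (mod 15) but 42 ≡ 6 (mod 9), so the conjunction on the right does not hold.

(←) Conversely, if N ≡ 3 (mod 9) and N ≡ 2 (mod 5), then by the Chinese remainder theorem N ≡ 12 (mod 45). Since 12 ≡ 12 (mod 15) and 15 ∣ 45, we get N ≡ 12 (mod 15).

(⇒) fails; (⇐) holds.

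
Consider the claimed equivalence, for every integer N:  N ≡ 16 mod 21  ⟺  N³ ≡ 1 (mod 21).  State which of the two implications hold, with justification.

Not equivalent: only (⇒) holds.

Converse. This fails: take N = 1. Then 1³ = 1 ≡ 1 (mod 21), yet 1 ≡ 1 (mod 21), not 16.

Forward direction. Suppose N ≡ 16 mod 21. Write N = 21j + 16. Then (21j + 16)³ = 9261j³ + 21168j² + 16128j + 4096 = 21(441j³ + 1008j² + 768j + 195) + 1, so N³ ≡ 1 (mod 21).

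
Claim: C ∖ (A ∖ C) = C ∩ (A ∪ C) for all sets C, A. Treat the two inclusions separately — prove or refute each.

Both inclusions hold; the sets are equal.

(⟸) Let x ∈ C ∩ (A ∪ C). Then either x ∈ C and x ∉ A; or x ∈ C ∩ A. In each case x ∈ C ∖ (A ∖ C), so C ∩ (A ∪ C) ⊆ C ∖ (A ∖ C).

(⟹) Let x ∈ C ∖ (A ∖ C). Then either x ∈ C and x ∉ A; or x ∈ C ∩ A. In each case x ∈ C ∩ (A ∪ C), so C ∖ (A ∖ C) ⊆ C ∩ (A ∪ C).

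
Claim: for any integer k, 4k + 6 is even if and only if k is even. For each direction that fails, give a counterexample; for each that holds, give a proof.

(←) Suppose k is even. Since 4 is even, 4k is even for every k, so 4k + 6 has the same parity as 6, which is even. Hence 4k + 6 is even.

(→) This fails: take k = 1. Then 4k + 6 = 10, which is even, yet k = 1 is odd, not even.

Only the reverse direction holds.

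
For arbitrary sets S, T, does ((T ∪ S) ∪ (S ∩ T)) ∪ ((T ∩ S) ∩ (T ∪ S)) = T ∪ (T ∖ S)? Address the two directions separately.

The sets are not equal: only the reverse inclusion holds.

(⊆) This inclusion fails. Take S = {1}, T = ∅; then 1 ∈ ((T ∪ S) ∪ (S ∩ T)) ∪ ((T ∩ S) ∩ (T ∪ S)) but 1 ∉ T ∪ (T ∖ S).

(⊇) Let x ∈ T ∪ (T ∖ S). Then either x ∈ T and x ∉ S; or x ∈ S ∩ T. In each case x ∈ ((T ∪ S) ∪ (S ∩ T)) ∪ ((T ∩ S) ∩ (T ∪ S)), so T ∪ (T ∖ S) ⊆ ((T ∪ S) ∪ (S ∩ T)) ∪ ((T ∩ S) ∩ (T ∪ S)).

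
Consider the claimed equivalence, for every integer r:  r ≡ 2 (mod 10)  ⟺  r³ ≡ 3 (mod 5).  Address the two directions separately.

(→) Suppose r ≡ 2 (mod 10). Then r³ ≡ 2³ = 8 (mod 10), and since 5 ∣ 10, also r³ ≡ 3 (mod 5).

(←) This fails: take r = 7. Then 7³ = 343 ≡ 3 (mod 5), yet 7 ≡ 7 (mod 10), not 2.

Only the forward implication holds.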